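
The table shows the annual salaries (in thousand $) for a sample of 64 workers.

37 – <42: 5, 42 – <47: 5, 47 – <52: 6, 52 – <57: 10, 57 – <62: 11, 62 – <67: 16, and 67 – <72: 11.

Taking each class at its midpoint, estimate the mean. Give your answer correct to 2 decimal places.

Midpoints: 39.5, 44.5, 49.5, 54.5, 59.5, 64.5, 69.5
Σfm = 5×39.5 + 5×44.5 + 6×49.5 + 10×54.5 + 11×59.5 + 16×64.5 + 11×69.5 = 3713
n = Σf = 64
Mean = 3713 / 64 = 58.0156

58.02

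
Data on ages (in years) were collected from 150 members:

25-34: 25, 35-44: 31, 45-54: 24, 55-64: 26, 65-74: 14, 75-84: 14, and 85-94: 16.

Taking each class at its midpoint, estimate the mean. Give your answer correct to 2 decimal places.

54.77

Midpoints: 29.5, 39.5, 49.5, 59.5, 69.5, 79.5, 89.5
Σfm = 25×29.5 + 31×39.5 + 24×49.5 + 26×59.5 + 14×69.5 + 14×79.5 + 16×89.5 = 8215
n = Σf = 150
Mean = 8215 / 150 = 54.7667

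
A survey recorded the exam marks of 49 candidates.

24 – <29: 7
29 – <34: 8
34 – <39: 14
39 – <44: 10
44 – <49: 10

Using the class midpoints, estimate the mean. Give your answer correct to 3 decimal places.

Midpoints: 26.5, 31.5, 36.5, 41.5, 46.5
Σfm = 7×26.5 + 8×31.5 + 14×36.5 + 10×41.5 + 10×46.5 = 1828.5
n = Σf = 49
Mean = 1828.5 / 49 = 37.3163

37.316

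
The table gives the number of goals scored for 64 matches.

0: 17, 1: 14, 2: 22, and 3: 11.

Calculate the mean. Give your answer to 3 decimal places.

Values: 0, 1, 2, 3
Σfx = 17×0 + 14×1 + 22×2 + 11×3 = 91
n = Σf = 64
Mean = 91 / 64 = 1.4219

1.422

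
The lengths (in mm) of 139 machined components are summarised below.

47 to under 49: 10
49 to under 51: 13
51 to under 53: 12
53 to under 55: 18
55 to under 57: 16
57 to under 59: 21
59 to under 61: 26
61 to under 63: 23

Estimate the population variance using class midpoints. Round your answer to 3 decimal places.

Midpoints: 48, 50, 52, 54, 56, 58, 60, 62
n = 139, Σfm = 7826, mean = 56.3022
Σfm² = 443308
Σf(m − x̄)² = Σfm² − (Σfm)²/n = 443308 − 7826²/139 = 2687.3094
Population variance = 2687.3094 / 139 = 19.3332

19.333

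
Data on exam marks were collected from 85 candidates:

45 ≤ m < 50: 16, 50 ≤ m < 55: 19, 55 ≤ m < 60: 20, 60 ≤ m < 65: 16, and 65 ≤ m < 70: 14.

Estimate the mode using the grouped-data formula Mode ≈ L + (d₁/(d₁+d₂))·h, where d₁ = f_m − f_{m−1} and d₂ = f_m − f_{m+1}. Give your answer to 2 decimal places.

56.00

Modal class: 55 ≤ m < 60 (highest frequency 20).
d₁ = 20 − 19 = 1, d₂ = 20 − 16 = 4
Mode ≈ 55 + (1/(1+4)) × 5 = 55 + 1.0000 = 56.0000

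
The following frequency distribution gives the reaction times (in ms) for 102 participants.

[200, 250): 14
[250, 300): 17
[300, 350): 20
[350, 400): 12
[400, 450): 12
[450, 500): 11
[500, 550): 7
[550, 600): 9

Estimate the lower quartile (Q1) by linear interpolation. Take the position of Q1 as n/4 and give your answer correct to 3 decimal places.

283.824

Cumulative frequencies: 14, 31, 51, 63, 75, 86, 93, 102
n = 102; position = n/4 = 25.5.
This falls in the class [250, 300): L = 250, F = 14, f = 17, h = 50.
Lower quartile ≈ 250 + ((25.5 − 14) / 17) × 50 = 283.8235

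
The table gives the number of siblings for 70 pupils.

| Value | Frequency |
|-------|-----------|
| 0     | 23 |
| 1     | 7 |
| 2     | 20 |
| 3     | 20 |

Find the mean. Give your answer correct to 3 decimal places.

1.529

Values: 0, 1, 2, 3
Σfx = 23×0 + 7×1 + 20×2 + 20×3 = 107
n = Σf = 70
Mean = 107 / 70 = 1.5286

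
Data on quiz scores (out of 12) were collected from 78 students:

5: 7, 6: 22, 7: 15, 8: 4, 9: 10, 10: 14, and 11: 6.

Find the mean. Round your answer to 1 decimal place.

7.7

Values: 5, 6, 7, 8, 9, 10, 11
Σfx = 7×5 + 22×6 + 15×7 + 4×8 + 10×9 + 14×10 + 6×11 = 600
n = Σf = 78
Mean = 600 / 78 = 7.6923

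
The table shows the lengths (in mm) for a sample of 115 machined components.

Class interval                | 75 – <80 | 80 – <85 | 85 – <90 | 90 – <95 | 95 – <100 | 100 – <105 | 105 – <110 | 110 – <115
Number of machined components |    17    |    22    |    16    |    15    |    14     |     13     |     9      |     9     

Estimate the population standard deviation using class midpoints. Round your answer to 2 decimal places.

10.91

Midpoints: 77.5, 82.5, 87.5, 92.5, 97.5, 102.5, 107.5, 112.5
n = 115, Σfm = 10597.5, mean = 92.1522
Σfm² = 990268.75
Σf(m − x̄)² = Σfm² − (Σfm)²/n = 990268.75 − 10597.5²/115 = 13686.0870
Population variance = 13686.0870 / 115 = 119.0095
Standard deviation = √119.0095 = 10.9091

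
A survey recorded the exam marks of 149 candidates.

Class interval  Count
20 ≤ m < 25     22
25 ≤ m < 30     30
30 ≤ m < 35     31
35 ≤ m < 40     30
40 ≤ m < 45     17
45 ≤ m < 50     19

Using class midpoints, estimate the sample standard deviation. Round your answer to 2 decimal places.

7.93

Midpoints: 22.5, 27.5, 32.5, 37.5, 42.5, 47.5
n = 149, Σfm = 5077.5, mean = 34.0772
Σfm² = 182331.25
Σf(m − x̄)² = Σfm² − (Σfm)²/n = 182331.25 − 5077.5²/149 = 9304.3624
Sample variance = 9304.3624 / 148 = 62.8673
Standard deviation = √62.8673 = 7.9289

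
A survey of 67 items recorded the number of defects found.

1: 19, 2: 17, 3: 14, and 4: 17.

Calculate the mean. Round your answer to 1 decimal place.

Values: 1, 2, 3, 4
Σfx = 19×1 + 17×2 + 14×3 + 17×4 = 163
n = Σf = 67
Mean = 163 / 67 = 2.4328

2.4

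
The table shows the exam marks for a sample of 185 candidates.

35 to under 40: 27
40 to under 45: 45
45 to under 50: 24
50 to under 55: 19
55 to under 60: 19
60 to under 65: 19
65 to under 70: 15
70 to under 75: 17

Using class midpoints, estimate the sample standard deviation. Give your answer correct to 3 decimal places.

11.335

Midpoints: 37.5, 42.5, 47.5, 52.5, 57.5, 62.5, 67.5, 72.5
n = 185, Σfm = 9587.5, mean = 51.8243
Σfm² = 520506.25
Σf(m − x̄)² = Σfm² − (Σfm)²/n = 520506.25 − 9587.5²/185 = 23640.5405
Sample variance = 23640.5405 / 184 = 128.4812
Standard deviation = √128.4812 = 11.3350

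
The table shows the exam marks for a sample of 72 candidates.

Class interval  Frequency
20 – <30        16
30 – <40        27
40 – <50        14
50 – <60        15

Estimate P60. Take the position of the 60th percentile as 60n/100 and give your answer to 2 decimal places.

Cumulative frequencies: 16, 43, 57, 72
n = 72; position = 60n/100 = 43.2.
This falls in the class 40 – <50: L = 40, F = 43, f = 14, h = 10.
60th percentile ≈ 40 + ((43.2 − 43) / 14) × 10 = 40.1429

40.14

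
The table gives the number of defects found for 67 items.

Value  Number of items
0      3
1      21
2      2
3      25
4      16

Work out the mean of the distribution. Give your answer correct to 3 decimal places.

2.448

Values: 0, 1, 2, 3, 4
Σfx = 3×0 + 21×1 + 2×2 + 25×3 + 16×4 = 164
n = Σf = 67
Mean = 164 / 67 = 2.4478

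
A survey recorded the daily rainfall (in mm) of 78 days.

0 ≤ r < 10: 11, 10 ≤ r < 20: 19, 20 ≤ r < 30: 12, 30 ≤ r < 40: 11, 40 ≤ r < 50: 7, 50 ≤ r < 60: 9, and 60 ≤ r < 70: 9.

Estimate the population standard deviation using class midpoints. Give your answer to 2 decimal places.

Midpoints: 5, 15, 25, 35, 45, 55, 65
n = 78, Σfm = 2420, mean = 31.0256
Σfm² = 104950
Σf(m − x̄)² = Σfm² − (Σfm)²/n = 104950 − 2420²/78 = 29867.9487
Population variance = 29867.9487 / 78 = 382.9224
Standard deviation = √382.9224 = 19.5684

19.57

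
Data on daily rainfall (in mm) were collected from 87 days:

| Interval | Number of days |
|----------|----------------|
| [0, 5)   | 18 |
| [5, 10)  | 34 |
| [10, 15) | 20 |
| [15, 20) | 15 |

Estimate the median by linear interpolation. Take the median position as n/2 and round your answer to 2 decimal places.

Cumulative frequencies: 18, 52, 72, 87
n = 87; position = n/2 = 43.5.
This falls in the class [5, 10): L = 5, F = 18, f = 34, h = 5.
Median ≈ 5 + ((43.5 − 18) / 34) × 5 = 8.7500

8.75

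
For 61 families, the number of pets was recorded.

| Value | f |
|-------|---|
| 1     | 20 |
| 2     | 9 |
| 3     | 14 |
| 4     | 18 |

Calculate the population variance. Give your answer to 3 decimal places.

Values: 1, 2, 3, 4
n = 61, Σfx = 152, mean = 2.4918
Σfx² = 470
Σf(x − x̄)² = Σfx² − (Σfx)²/n = 470 − 152²/61 = 91.2459
Population variance = 91.2459 / 61 = 1.4958

1.496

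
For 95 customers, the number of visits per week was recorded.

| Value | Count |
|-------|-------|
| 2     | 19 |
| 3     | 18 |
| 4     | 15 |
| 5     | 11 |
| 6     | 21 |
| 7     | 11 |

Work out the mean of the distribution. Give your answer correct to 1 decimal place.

Values: 2, 3, 4, 5, 6, 7
Σfx = 19×2 + 18×3 + 15×4 + 11×5 + 21×6 + 11×7 = 410
n = Σf = 95
Mean = 410 / 95 = 4.3158

4.3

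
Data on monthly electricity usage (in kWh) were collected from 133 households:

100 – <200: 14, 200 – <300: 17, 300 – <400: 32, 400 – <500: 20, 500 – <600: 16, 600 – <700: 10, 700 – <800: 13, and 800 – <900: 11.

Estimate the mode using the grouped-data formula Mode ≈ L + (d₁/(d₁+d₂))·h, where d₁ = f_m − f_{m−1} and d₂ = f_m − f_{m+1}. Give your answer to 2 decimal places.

Modal class: 300 – <400 (highest frequency 32).
d₁ = 32 − 17 = 15, d₂ = 32 − 20 = 12
Mode ≈ 300 + (15/(15+12)) × 100 = 300 + 55.5556 = 355.5556

355.56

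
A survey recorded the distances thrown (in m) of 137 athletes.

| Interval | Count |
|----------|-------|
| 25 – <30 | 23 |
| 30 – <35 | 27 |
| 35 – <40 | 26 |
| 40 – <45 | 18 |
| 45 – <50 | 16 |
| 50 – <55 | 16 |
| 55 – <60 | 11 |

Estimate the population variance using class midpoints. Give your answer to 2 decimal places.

88.73

Midpoints: 27.5, 32.5, 37.5, 42.5, 47.5, 52.5, 57.5
n = 137, Σfm = 5482.5, mean = 40.0182
Σfm² = 231556.25
Σf(m − x̄)² = Σfm² − (Σfm)²/n = 231556.25 − 5482.5²/137 = 12156.2044
Population variance = 12156.2044 / 137 = 88.7314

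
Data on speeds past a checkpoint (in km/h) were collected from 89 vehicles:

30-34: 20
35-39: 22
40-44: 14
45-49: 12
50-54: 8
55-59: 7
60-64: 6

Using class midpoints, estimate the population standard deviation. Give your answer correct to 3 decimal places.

Midpoints: 32, 37, 42, 47, 52, 57, 62
n = 89, Σfm = 3793, mean = 42.6180
Σfm² = 169241
Σf(m − x̄)² = Σfm² − (Σfm)²/n = 169241 − 3793²/89 = 7591.0112
Population variance = 7591.0112 / 89 = 85.2923
Standard deviation = √85.2923 = 9.2354

9.235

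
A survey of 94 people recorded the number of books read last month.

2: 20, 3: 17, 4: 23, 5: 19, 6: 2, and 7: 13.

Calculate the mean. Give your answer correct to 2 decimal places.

4.05

Values: 2, 3, 4, 5, 6, 7
Σfx = 20×2 + 17×3 + 23×4 + 19×5 + 2×6 + 13×7 = 381
n = Σf = 94
Mean = 381 / 94 = 4.0532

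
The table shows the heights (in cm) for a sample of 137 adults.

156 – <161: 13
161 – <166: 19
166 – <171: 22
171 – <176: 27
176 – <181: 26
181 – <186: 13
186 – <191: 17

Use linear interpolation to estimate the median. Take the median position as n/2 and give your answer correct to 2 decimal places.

173.69

Cumulative frequencies: 13, 32, 54, 81, 107, 120, 137
n = 137; position = n/2 = 68.5.
This falls in the class 171 – <176: L = 171, F = 54, f = 27, h = 5.
Median ≈ 171 + ((68.5 − 54) / 27) × 5 = 173.6852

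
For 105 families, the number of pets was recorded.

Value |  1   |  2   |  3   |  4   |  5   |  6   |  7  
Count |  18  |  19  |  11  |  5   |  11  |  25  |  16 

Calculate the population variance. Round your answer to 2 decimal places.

4.80

Values: 1, 2, 3, 4, 5, 6, 7
n = 105, Σfx = 426, mean = 4.0571
Σfx² = 2232
Σf(x − x̄)² = Σfx² − (Σfx)²/n = 2232 − 426²/105 = 503.6571
Population variance = 503.6571 / 105 = 4.7967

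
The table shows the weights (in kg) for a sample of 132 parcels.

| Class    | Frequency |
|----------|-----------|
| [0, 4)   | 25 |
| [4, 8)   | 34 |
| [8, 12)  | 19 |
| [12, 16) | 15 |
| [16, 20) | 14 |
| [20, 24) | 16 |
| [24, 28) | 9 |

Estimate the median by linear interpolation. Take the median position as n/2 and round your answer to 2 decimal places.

Cumulative frequencies: 25, 59, 78, 93, 107, 123, 132
n = 132; position = n/2 = 66.
This falls in the class [8, 12): L = 8, F = 59, f = 19, h = 4.
Median ≈ 8 + ((66 − 59) / 19) × 4 = 9.4737

9.47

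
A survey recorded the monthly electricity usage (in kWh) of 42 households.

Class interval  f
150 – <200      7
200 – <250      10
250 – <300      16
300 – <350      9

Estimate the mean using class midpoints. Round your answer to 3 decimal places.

Midpoints: 175, 225, 275, 325
Σfm = 7×175 + 10×225 + 16×275 + 9×325 = 10800
n = Σf = 42
Mean = 10800 / 42 = 257.1429

257.143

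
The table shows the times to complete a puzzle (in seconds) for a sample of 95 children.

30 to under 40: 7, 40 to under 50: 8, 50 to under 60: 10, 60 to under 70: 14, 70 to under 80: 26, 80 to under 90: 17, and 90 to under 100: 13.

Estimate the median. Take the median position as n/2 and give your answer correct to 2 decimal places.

Cumulative frequencies: 7, 15, 25, 39, 65, 82, 95
n = 95; position = n/2 = 47.5.
This falls in the class 70 to under 80: L = 70, F = 39, f = 26, h = 10.
Median ≈ 70 + ((47.5 − 39) / 26) × 10 = 73.2692

73.27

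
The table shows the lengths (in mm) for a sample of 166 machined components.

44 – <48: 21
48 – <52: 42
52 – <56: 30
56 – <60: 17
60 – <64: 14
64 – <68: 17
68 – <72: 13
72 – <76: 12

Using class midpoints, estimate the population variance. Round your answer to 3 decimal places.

73.964

Midpoints: 46, 50, 54, 58, 62, 66, 70, 74
n = 166, Σfm = 9460, mean = 56.9880
Σfm² = 551384
Σf(m − x̄)² = Σfm² − (Σfm)²/n = 551384 − 9460²/166 = 12277.9759
Population variance = 12277.9759 / 166 = 73.9637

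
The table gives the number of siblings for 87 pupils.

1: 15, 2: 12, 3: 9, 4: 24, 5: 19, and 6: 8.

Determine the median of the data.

4

Cumulative frequencies: 15, 27, 36, 60, 79, 87
n = 87, so the median is the value in position (n+1)/2 = 44.
Position 44 falls at value 4.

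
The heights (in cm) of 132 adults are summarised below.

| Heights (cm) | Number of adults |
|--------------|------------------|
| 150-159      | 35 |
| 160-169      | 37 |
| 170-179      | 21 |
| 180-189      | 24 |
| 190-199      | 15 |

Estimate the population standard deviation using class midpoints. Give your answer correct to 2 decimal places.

Midpoints: 154.5, 164.5, 174.5, 184.5, 194.5
n = 132, Σfm = 22504, mean = 170.4848
Σfm² = 3860563
Σf(m − x̄)² = Σfm² − (Σfm)²/n = 3860563 − 22504²/132 = 23971.9697
Population variance = 23971.9697 / 132 = 181.6058
Standard deviation = √181.6058 = 13.4761

13.48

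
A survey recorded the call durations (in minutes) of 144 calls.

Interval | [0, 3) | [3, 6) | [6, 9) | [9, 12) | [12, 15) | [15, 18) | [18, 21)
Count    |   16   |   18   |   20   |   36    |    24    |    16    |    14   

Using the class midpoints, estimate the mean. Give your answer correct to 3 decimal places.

Midpoints: 1.5, 4.5, 7.5, 10.5, 13.5, 16.5, 19.5
Σfm = 16×1.5 + 18×4.5 + 20×7.5 + 36×10.5 + 24×13.5 + 16×16.5 + 14×19.5 = 1494
n = Σf = 144
Mean = 1494 / 144 = 10.3750

10.375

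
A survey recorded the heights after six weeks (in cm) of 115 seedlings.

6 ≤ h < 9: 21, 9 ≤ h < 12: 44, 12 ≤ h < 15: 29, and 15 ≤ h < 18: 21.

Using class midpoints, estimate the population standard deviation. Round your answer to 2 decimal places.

Midpoints: 7.5, 10.5, 13.5, 16.5
n = 115, Σfm = 1357.5, mean = 11.8043
Σfm² = 17034.75
Σf(m − x̄)² = Σfm² − (Σfm)²/n = 17034.75 − 1357.5²/115 = 1010.3478
Population variance = 1010.3478 / 115 = 8.7856
Standard deviation = √8.7856 = 2.9641

2.96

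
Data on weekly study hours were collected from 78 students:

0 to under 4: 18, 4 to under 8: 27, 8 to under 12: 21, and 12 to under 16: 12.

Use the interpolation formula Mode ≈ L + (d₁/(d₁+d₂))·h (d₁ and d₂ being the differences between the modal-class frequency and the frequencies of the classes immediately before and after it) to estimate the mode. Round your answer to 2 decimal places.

Modal class: 4 to under 8 (highest frequency 27).
d₁ = 27 − 18 = 9, d₂ = 27 − 21 = 6
Mode ≈ 4 + (9/(9+6)) × 4 = 4 + 2.4000 = 6.4000

6.40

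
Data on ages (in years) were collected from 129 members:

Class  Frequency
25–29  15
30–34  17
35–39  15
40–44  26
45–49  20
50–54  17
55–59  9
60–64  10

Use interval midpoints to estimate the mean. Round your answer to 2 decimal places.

Midpoints: 27, 32, 37, 42, 47, 52, 57, 62
Σfm = 15×27 + 17×32 + 15×37 + 26×42 + 20×47 + 17×52 + 9×57 + 10×62 = 5553
n = Σf = 129
Mean = 5553 / 129 = 43.0465

43.05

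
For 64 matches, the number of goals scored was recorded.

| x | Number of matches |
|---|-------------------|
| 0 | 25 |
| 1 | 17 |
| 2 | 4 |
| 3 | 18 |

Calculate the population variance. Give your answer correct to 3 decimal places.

1.523

Values: 0, 1, 2, 3
n = 64, Σfx = 79, mean = 1.2344
Σfx² = 195
Σf(x − x̄)² = Σfx² − (Σfx)²/n = 195 − 79²/64 = 97.4844
Population variance = 97.4844 / 64 = 1.5232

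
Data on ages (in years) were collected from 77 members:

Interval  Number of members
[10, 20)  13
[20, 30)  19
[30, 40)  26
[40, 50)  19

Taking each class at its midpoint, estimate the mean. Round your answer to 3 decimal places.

31.623

Midpoints: 15, 25, 35, 45
Σfm = 13×15 + 19×25 + 26×35 + 19×45 = 2435
n = Σf = 77
Mean = 2435 / 77 = 31.6234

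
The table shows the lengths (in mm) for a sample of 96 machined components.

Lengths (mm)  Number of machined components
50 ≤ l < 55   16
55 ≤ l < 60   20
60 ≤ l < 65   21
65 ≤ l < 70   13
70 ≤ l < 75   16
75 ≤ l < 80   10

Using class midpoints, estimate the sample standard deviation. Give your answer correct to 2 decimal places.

8.04

Midpoints: 52.5, 57.5, 62.5, 67.5, 72.5, 77.5
n = 96, Σfm = 6115, mean = 63.6979
Σfm² = 395650
Σf(m − x̄)² = Σfm² − (Σfm)²/n = 395650 − 6115²/96 = 6137.2396
Sample variance = 6137.2396 / 95 = 64.6025
Standard deviation = √64.6025 = 8.0376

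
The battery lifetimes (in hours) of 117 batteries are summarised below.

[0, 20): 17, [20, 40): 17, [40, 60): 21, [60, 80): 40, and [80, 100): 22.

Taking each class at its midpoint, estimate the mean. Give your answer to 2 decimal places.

Midpoints: 10, 30, 50, 70, 90
Σfm = 17×10 + 17×30 + 21×50 + 40×70 + 22×90 = 6510
n = Σf = 117
Mean = 6510 / 117 = 55.6410

55.64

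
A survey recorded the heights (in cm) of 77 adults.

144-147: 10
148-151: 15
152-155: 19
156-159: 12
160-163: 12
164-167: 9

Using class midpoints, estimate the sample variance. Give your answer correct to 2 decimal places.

39.12

Midpoints: 145.5, 149.5, 153.5, 157.5, 161.5, 165.5
n = 77, Σfm = 11931.5, mean = 154.9545
Σfm² = 1851813.25
Σf(m − x̄)² = Σfm² − (Σfm)²/n = 1851813.25 − 11931.5²/77 = 2973.0909
Sample variance = 2973.0909 / 76 = 39.1196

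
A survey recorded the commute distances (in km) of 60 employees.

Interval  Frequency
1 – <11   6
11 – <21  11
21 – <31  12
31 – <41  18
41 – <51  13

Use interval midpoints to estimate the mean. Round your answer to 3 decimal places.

Midpoints: 6, 16, 26, 36, 46
Σfm = 6×6 + 11×16 + 12×26 + 18×36 + 13×46 = 1770
n = Σf = 60
Mean = 1770 / 60 = 29.5000

29.500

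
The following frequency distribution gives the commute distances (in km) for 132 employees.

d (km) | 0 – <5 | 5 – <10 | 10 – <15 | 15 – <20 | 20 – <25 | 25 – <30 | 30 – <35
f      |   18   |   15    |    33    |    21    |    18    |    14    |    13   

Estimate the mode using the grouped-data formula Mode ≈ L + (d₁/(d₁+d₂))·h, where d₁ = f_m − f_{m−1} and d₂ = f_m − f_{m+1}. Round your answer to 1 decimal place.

Modal class: 10 – <15 (highest frequency 33).
d₁ = 33 − 15 = 18, d₂ = 33 − 21 = 12
Mode ≈ 10 + (18/(18+12)) × 5 = 10 + 3.0000 = 13.0000

13.0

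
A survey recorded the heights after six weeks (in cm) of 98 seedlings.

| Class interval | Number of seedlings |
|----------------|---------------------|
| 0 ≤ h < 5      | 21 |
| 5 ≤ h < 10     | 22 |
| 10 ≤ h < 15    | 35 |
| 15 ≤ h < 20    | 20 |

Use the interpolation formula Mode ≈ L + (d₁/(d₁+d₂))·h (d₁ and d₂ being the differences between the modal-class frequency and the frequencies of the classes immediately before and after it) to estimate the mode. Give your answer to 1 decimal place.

12.3

Modal class: 10 ≤ h < 15 (highest frequency 35).
d₁ = 35 − 22 = 13, d₂ = 35 − 20 = 15
Mode ≈ 10 + (13/(13+15)) × 5 = 10 + 2.3214 = 12.3214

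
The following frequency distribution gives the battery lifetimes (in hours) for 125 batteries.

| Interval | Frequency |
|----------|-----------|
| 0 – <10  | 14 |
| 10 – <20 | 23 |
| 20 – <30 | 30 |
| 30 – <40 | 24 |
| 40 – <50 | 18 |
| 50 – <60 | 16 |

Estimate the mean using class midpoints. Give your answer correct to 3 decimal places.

29.560

Midpoints: 5, 15, 25, 35, 45, 55
Σfm = 14×5 + 23×15 + 30×25 + 24×35 + 18×45 + 16×55 = 3695
n = Σf = 125
Mean = 3695 / 125 = 29.5600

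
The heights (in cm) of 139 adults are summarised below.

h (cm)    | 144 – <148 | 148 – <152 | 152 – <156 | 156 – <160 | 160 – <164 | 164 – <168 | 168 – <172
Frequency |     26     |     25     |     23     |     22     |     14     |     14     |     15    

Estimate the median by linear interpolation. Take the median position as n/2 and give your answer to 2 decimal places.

Cumulative frequencies: 26, 51, 74, 96, 110, 124, 139
n = 139; position = n/2 = 69.5.
This falls in the class 152 – <156: L = 152, F = 51, f = 23, h = 4.
Median ≈ 152 + ((69.5 − 51) / 23) × 4 = 155.2174

155.22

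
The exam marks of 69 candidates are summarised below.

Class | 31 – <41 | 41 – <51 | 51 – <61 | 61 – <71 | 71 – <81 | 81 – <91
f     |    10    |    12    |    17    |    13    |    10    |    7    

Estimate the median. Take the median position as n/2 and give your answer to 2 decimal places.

58.35

Cumulative frequencies: 10, 22, 39, 52, 62, 69
n = 69; position = n/2 = 34.5.
This falls in the class 51 – <61: L = 51, F = 22, f = 17, h = 10.
Median ≈ 51 + ((34.5 − 22) / 17) × 10 = 58.3529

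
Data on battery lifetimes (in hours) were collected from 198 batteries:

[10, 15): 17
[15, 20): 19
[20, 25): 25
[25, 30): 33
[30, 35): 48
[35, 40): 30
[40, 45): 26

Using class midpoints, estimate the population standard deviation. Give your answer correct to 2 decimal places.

Midpoints: 12.5, 17.5, 22.5, 27.5, 32.5, 37.5, 42.5
n = 198, Σfm = 5805, mean = 29.3182
Σfm² = 185937.5
Σf(m − x̄)² = Σfm² − (Σfm)²/n = 185937.5 − 5805²/198 = 15745.4545
Population variance = 15745.4545 / 198 = 79.5225
Standard deviation = √79.5225 = 8.9175

8.92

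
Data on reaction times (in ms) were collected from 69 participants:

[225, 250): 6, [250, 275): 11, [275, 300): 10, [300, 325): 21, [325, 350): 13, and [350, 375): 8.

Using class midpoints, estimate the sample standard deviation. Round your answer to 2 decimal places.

36.71

Midpoints: 237.5, 262.5, 287.5, 312.5, 337.5, 362.5
n = 69, Σfm = 21037.5, mean = 304.8913
Σfm² = 6505781.25
Σf(m − x̄)² = Σfm² − (Σfm)²/n = 6505781.25 − 21037.5²/69 = 91630.4348
Sample variance = 91630.4348 / 68 = 1347.5064
Standard deviation = √1347.5064 = 36.7084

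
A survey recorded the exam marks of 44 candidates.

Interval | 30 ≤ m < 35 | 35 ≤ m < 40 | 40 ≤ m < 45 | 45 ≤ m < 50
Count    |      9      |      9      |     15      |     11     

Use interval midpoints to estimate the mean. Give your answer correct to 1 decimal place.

Midpoints: 32.5, 37.5, 42.5, 47.5
Σfm = 9×32.5 + 9×37.5 + 15×42.5 + 11×47.5 = 1790
n = Σf = 44
Mean = 1790 / 44 = 40.6818

40.7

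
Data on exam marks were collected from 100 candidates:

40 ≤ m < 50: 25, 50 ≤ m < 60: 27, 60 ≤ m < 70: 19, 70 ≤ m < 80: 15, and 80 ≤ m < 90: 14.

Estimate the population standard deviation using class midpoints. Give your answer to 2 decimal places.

Midpoints: 45, 55, 65, 75, 85
n = 100, Σfm = 6160, mean = 61.6000
Σfm² = 398100
Σf(m − x̄)² = Σfm² − (Σfm)²/n = 398100 − 6160²/100 = 18644.0000
Population variance = 18644.0000 / 100 = 186.4400
Standard deviation = √186.4400 = 13.6543

13.65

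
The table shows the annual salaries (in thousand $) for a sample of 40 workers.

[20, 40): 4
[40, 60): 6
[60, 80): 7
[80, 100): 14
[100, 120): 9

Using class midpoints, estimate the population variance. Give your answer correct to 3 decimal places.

639.000

Midpoints: 30, 50, 70, 90, 110
n = 40, Σfm = 3160, mean = 79.0000
Σfm² = 275200
Σf(m − x̄)² = Σfm² − (Σfm)²/n = 275200 − 3160²/40 = 25560.0000
Population variance = 25560.0000 / 40 = 639.0000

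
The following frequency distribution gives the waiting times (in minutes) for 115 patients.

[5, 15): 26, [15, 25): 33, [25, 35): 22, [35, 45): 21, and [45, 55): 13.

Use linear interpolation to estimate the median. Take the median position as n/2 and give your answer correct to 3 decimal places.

24.545

Cumulative frequencies: 26, 59, 81, 102, 115
n = 115; position = n/2 = 57.5.
This falls in the class [15, 25): L = 15, F = 26, f = 33, h = 10.
Median ≈ 15 + ((57.5 − 26) / 33) × 10 = 24.5455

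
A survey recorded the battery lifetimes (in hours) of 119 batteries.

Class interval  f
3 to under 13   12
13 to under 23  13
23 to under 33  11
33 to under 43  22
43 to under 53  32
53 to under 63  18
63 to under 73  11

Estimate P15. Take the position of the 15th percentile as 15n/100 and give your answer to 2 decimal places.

17.50

Cumulative frequencies: 12, 25, 36, 58, 90, 108, 119
n = 119; position = 15n/100 = 17.85.
This falls in the class 13 to under 23: L = 13, F = 12, f = 13, h = 10.
15th percentile ≈ 13 + ((17.85 − 12) / 13) × 10 = 17.5000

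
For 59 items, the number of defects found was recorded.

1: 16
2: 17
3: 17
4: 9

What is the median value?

Cumulative frequencies: 16, 33, 50, 59
n = 59, so the median is the value in position (n+1)/2 = 30.
Position 30 falls at value 2.

2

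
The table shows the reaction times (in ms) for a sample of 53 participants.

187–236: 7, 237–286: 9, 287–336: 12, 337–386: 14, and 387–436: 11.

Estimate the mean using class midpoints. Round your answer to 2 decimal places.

323.76

Midpoints: 211.5, 261.5, 311.5, 361.5, 411.5
Σfm = 7×211.5 + 9×261.5 + 12×311.5 + 14×361.5 + 11×411.5 = 17159.5
n = Σf = 53
Mean = 17159.5 / 53 = 323.7642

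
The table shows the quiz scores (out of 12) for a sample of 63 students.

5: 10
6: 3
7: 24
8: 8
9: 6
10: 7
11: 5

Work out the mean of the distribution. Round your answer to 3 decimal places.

7.603

Values: 5, 6, 7, 8, 9, 10, 11
Σfx = 10×5 + 3×6 + 24×7 + 8×8 + 6×9 + 7×10 + 5×11 = 479
n = Σf = 63
Mean = 479 / 63 = 7.6032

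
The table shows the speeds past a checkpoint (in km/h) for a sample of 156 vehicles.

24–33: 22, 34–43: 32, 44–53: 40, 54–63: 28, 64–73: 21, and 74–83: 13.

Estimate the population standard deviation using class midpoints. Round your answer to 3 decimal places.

14.807

Midpoints: 28.5, 38.5, 48.5, 58.5, 68.5, 78.5
n = 156, Σfm = 7896, mean = 50.6154
Σfm² = 433861
Σf(m − x̄)² = Σfm² − (Σfm)²/n = 433861 − 7896²/156 = 34201.9231
Population variance = 34201.9231 / 156 = 219.2431
Standard deviation = √219.2431 = 14.8069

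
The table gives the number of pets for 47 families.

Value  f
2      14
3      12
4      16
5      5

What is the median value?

Cumulative frequencies: 14, 26, 42, 47
n = 47, so the median is the value in position (n+1)/2 = 24.
Position 24 falls at value 3.

3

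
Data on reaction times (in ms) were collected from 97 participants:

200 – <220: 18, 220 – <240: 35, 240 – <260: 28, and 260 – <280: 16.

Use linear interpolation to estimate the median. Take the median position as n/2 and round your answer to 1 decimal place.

237.4

Cumulative frequencies: 18, 53, 81, 97
n = 97; position = n/2 = 48.5.
This falls in the class 220 – <240: L = 220, F = 18, f = 35, h = 20.
Median ≈ 220 + ((48.5 − 18) / 35) × 20 = 237.4286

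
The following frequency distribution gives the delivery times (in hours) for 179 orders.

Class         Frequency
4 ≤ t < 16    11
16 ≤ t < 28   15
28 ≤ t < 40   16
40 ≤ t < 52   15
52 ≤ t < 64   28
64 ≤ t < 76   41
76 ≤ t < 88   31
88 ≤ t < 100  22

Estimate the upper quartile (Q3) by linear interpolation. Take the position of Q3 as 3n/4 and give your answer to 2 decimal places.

79.19

Cumulative frequencies: 11, 26, 42, 57, 85, 126, 157, 179
n = 179; position = 3n/4 = 134.25.
This falls in the class 76 ≤ t < 88: L = 76, F = 126, f = 31, h = 12.
Upper quartile ≈ 76 + ((134.25 − 126) / 31) × 12 = 79.1935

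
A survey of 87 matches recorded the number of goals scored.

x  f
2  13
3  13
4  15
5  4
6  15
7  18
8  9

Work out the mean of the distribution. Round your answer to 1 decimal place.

5.0

Values: 2, 3, 4, 5, 6, 7, 8
Σfx = 13×2 + 13×3 + 15×4 + 4×5 + 15×6 + 18×7 + 9×8 = 433
n = Σf = 87
Mean = 433 / 87 = 4.9770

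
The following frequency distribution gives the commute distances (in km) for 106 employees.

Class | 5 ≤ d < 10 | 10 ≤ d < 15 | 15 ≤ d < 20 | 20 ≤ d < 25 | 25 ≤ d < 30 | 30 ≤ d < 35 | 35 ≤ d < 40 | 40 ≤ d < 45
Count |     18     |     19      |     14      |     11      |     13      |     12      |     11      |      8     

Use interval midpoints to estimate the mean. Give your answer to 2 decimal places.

22.31

Midpoints: 7.5, 12.5, 17.5, 22.5, 27.5, 32.5, 37.5, 42.5
Σfm = 18×7.5 + 19×12.5 + 14×17.5 + 11×22.5 + 13×27.5 + 12×32.5 + 11×37.5 + 8×42.5 = 2365
n = Σf = 106
Mean = 2365 / 106 = 22.3113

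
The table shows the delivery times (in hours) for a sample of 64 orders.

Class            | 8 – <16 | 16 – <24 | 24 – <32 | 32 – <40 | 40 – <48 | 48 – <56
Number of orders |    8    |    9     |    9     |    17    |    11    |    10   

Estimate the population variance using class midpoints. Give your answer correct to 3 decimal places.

Midpoints: 12, 20, 28, 36, 44, 52
n = 64, Σfm = 2144, mean = 33.5000
Σfm² = 82176
Σf(m − x̄)² = Σfm² − (Σfm)²/n = 82176 − 2144²/64 = 10352.0000
Population variance = 10352.0000 / 64 = 161.7500

161.750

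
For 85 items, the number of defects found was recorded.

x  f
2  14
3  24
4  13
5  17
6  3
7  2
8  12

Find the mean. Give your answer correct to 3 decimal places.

Values: 2, 3, 4, 5, 6, 7, 8
Σfx = 14×2 + 24×3 + 13×4 + 17×5 + 3×6 + 2×7 + 12×8 = 365
n = Σf = 85
Mean = 365 / 85 = 4.2941

4.294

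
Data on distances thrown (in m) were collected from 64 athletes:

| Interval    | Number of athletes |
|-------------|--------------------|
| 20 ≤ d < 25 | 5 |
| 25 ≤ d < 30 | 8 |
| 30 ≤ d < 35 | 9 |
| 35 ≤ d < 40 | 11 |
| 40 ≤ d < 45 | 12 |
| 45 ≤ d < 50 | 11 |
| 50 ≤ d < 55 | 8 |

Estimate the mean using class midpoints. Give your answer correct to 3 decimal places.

Midpoints: 22.5, 27.5, 32.5, 37.5, 42.5, 47.5, 52.5
Σfm = 5×22.5 + 8×27.5 + 9×32.5 + 11×37.5 + 12×42.5 + 11×47.5 + 8×52.5 = 2490
n = Σf = 64
Mean = 2490 / 64 = 38.9062

38.906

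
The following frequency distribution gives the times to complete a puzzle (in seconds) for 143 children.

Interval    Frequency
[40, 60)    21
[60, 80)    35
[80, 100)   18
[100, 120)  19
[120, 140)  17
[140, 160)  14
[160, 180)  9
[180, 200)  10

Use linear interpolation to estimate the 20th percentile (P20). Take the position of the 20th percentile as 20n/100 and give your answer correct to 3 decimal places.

Cumulative frequencies: 21, 56, 74, 93, 110, 124, 133, 143
n = 143; position = 20n/100 = 28.6.
This falls in the class [60, 80): L = 60, F = 21, f = 35, h = 20.
20th percentile ≈ 60 + ((28.6 − 21) / 35) × 20 = 64.3429

64.343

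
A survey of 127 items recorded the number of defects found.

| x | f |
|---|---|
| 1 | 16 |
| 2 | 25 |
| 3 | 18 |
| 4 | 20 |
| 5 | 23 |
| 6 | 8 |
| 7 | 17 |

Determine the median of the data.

4

Cumulative frequencies: 16, 41, 59, 79, 102, 110, 127
n = 127, so the median is the value in position (n+1)/2 = 64.
Position 64 falls at value 4.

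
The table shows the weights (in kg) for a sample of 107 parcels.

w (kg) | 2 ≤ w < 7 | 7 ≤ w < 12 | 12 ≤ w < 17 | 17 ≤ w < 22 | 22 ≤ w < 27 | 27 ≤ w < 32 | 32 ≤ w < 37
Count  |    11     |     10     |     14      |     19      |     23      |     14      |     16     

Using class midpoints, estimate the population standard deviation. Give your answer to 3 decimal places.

Midpoints: 4.5, 9.5, 14.5, 19.5, 24.5, 29.5, 34.5
n = 107, Σfm = 2246.5, mean = 20.9953
Σfm² = 56326.75
Σf(m − x̄)² = Σfm² − (Σfm)²/n = 56326.75 − 2246.5²/107 = 9160.7477
Population variance = 9160.7477 / 107 = 85.6145
Standard deviation = √85.6145 = 9.2528

9.253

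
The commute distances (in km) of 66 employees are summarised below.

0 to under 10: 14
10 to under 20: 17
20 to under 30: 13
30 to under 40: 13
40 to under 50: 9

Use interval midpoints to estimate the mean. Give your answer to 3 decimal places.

22.879

Midpoints: 5, 15, 25, 35, 45
Σfm = 14×5 + 17×15 + 13×25 + 13×35 + 9×45 = 1510
n = Σf = 66
Mean = 1510 / 66 = 22.8788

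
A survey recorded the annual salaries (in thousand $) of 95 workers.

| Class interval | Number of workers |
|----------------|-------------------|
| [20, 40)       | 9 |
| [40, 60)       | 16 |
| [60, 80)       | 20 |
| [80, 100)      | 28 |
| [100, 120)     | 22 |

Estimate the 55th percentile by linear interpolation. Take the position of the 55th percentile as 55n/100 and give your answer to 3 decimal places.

Cumulative frequencies: 9, 25, 45, 73, 95
n = 95; position = 55n/100 = 52.25.
This falls in the class [80, 100): L = 80, F = 45, f = 28, h = 20.
55th percentile ≈ 80 + ((52.25 − 45) / 28) × 20 = 85.1786

85.179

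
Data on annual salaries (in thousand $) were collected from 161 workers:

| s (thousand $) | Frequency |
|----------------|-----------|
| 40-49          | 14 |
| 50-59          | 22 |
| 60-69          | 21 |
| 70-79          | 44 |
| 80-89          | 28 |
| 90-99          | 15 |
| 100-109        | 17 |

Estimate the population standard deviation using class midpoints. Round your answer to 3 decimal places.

17.194

Midpoints: 44.5, 54.5, 64.5, 74.5, 84.5, 94.5, 104.5
n = 161, Σfm = 12014.5, mean = 74.6242
Σfm² = 944170.25
Σf(m − x̄)² = Σfm² − (Σfm)²/n = 944170.25 − 12014.5²/161 = 47597.5155
Population variance = 47597.5155 / 161 = 295.6367
Standard deviation = √295.6367 = 17.1941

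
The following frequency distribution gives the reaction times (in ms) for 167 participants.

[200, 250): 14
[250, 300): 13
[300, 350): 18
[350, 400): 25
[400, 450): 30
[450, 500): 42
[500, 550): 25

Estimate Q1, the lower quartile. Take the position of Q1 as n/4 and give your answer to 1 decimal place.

Cumulative frequencies: 14, 27, 45, 70, 100, 142, 167
n = 167; position = n/4 = 41.75.
This falls in the class [300, 350): L = 300, F = 27, f = 18, h = 50.
Lower quartile ≈ 300 + ((41.75 − 27) / 18) × 50 = 340.9722

341.0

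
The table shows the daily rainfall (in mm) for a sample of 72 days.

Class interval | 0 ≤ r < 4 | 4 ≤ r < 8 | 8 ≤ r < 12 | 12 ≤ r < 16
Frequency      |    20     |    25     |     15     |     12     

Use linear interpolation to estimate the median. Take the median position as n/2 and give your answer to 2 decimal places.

Cumulative frequencies: 20, 45, 60, 72
n = 72; position = n/2 = 36.
This falls in the class 4 ≤ r < 8: L = 4, F = 20, f = 25, h = 4.
Median ≈ 4 + ((36 − 20) / 25) × 4 = 6.5600

6.56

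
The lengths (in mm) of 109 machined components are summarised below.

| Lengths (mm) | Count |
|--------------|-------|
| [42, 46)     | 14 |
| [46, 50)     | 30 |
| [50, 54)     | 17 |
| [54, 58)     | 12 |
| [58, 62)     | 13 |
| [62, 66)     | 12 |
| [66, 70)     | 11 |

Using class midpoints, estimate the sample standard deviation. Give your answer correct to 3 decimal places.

Midpoints: 44, 48, 52, 56, 60, 64, 68
n = 109, Σfm = 5908, mean = 54.2018
Σfm² = 326640
Σf(m − x̄)² = Σfm² − (Σfm)²/n = 326640 − 5908²/109 = 6415.5596
Sample variance = 6415.5596 / 108 = 59.4033
Standard deviation = √59.4033 = 7.7074

7.707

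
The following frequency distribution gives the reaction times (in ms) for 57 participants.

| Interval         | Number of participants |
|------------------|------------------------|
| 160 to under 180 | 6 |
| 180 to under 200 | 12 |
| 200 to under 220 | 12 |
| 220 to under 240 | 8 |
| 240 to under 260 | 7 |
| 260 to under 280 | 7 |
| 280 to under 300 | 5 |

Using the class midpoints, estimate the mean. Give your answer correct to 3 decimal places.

223.684

Midpoints: 170, 190, 210, 230, 250, 270, 290
Σfm = 6×170 + 12×190 + 12×210 + 8×230 + 7×250 + 7×270 + 5×290 = 12750
n = Σf = 57
Mean = 12750 / 57 = 223.6842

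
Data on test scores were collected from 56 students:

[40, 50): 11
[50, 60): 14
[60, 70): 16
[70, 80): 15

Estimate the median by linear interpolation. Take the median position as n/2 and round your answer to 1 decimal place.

Cumulative frequencies: 11, 25, 41, 56
n = 56; position = n/2 = 28.
This falls in the class [60, 70): L = 60, F = 25, f = 16, h = 10.
Median ≈ 60 + ((28 − 25) / 16) × 10 = 61.8750

61.9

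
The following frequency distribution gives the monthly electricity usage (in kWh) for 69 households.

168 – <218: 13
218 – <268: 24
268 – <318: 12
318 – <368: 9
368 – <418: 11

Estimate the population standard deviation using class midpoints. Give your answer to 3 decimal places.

Midpoints: 193, 243, 293, 343, 393
n = 69, Σfm = 19267, mean = 279.2319
Σfm² = 5689381
Σf(m − x̄)² = Σfm² − (Σfm)²/n = 5689381 − 19267²/69 = 309420.2899
Population variance = 309420.2899 / 69 = 4484.3520
Standard deviation = √4484.3520 = 66.9653

66.965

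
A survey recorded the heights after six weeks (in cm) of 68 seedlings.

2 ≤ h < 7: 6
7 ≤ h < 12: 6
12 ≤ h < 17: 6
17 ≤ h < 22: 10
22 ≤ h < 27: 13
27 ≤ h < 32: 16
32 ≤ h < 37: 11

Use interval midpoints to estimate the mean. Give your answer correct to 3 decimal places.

Midpoints: 4.5, 9.5, 14.5, 19.5, 24.5, 29.5, 34.5
Σfm = 6×4.5 + 6×9.5 + 6×14.5 + 10×19.5 + 13×24.5 + 16×29.5 + 11×34.5 = 1536
n = Σf = 68
Mean = 1536 / 68 = 22.5882

22.588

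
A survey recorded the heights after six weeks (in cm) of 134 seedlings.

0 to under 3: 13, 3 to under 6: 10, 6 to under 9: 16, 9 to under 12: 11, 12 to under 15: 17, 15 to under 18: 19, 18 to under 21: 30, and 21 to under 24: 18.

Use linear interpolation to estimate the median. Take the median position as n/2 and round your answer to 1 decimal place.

Cumulative frequencies: 13, 23, 39, 50, 67, 86, 116, 134
n = 134; position = n/2 = 67.
This falls in the class 12 to under 15: L = 12, F = 50, f = 17, h = 3.
Median ≈ 12 + ((67 − 50) / 17) × 3 = 15.0000

15.0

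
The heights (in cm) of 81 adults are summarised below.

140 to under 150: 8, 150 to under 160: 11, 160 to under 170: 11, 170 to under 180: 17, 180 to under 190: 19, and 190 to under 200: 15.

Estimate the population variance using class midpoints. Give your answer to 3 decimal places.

253.346

Midpoints: 145, 155, 165, 175, 185, 195
n = 81, Σfm = 14095, mean = 174.0123
Σfm² = 2473225
Σf(m − x̄)² = Σfm² − (Σfm)²/n = 2473225 − 14095²/81 = 20520.9877
Population variance = 20520.9877 / 81 = 253.3455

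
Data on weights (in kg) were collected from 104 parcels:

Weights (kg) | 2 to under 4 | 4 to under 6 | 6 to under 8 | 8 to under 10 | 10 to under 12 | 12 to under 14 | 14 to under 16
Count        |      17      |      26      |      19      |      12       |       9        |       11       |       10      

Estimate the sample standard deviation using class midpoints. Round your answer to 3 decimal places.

3.858

Midpoints: 3, 5, 7, 9, 11, 13, 15
n = 104, Σfm = 814, mean = 7.8269
Σfm² = 7904
Σf(m − x̄)² = Σfm² − (Σfm)²/n = 7904 − 814²/104 = 1532.8846
Sample variance = 1532.8846 / 103 = 14.8824
Standard deviation = √14.8824 = 3.8578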